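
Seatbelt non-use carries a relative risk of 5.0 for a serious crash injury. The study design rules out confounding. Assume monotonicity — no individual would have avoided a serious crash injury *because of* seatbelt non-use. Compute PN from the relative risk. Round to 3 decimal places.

Under exogeneity and monotonicity, PN = (RR − 1) / RR = 1 − 1/RR.
PN = (5.0 − 1) / 5.0 = 4 / 5.0 ≈ 0.8000

PN ≈ 0.800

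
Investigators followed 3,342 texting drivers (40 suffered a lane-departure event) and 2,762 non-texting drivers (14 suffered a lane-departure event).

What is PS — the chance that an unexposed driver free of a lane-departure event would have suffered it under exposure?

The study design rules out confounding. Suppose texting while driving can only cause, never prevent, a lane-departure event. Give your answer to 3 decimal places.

p₁ = P(outcome | exposed) = 40/3342 = 0.011969
p₀ = P(outcome | unexposed) = 14/2762 = 0.0050688
Under exogeneity and monotonicity, PS = (p₁ − p₀) / (1 − p₀).
PS = (0.011969 − 0.0050688) / (1 − 0.0050688) = 0.0069001 / 0.99493 ≈ 0.0069

PS ≈ 0.007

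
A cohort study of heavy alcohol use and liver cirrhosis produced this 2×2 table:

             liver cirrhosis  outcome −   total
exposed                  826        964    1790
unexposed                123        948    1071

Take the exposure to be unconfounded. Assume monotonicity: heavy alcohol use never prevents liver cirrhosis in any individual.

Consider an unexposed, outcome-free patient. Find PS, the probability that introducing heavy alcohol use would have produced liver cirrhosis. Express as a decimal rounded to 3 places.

p₁ = P(outcome | exposed) = 826/1790 = 0.46145
p₀ = P(outcome | unexposed) = 123/1071 = 0.11485
Under exogeneity and monotonicity, PS = (p₁ − p₀)/(1 − p₀).
PS = (0.46145 − 0.11485) / 0.88515 ≈ 0.3916

PS ≈ 0.392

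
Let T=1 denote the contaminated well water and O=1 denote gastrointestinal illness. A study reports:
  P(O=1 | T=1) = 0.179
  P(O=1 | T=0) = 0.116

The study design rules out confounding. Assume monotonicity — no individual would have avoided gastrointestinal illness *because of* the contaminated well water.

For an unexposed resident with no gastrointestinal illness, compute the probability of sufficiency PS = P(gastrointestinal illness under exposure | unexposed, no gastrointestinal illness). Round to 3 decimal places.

PS ≈ 0.071

Let p₁ = 0.179, p₀ = 0.116.
Under exogeneity and monotonicity, PS = (p₁ − p₀) / (1 − p₀).
PS = (0.179 − 0.116) / (1 − 0.116) = 0.063 / 0.884 ≈ 0.0713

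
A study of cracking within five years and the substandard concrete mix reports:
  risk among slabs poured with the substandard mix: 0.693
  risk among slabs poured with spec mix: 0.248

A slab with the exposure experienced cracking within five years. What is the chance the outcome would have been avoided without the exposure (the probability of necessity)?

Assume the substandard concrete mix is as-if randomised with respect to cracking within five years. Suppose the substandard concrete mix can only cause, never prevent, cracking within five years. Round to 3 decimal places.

Let p₁ = 0.693, p₀ = 0.248.
Under exogeneity and monotonicity, PN = (p₁ − p₀) / p₁.
PN = (0.693 − 0.248) / 0.693 = 0.445 / 0.693 ≈ 0.6421

PN ≈ 0.642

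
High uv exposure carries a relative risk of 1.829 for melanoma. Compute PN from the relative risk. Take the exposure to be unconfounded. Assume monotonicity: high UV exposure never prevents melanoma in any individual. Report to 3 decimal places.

Under exogeneity and monotonicity, PN = (RR − 1) / RR = 1 − 1/RR.
PN = (1.829 − 1) / 1.829 = 0.829 / 1.829 ≈ 0.4533

PN ≈ 0.453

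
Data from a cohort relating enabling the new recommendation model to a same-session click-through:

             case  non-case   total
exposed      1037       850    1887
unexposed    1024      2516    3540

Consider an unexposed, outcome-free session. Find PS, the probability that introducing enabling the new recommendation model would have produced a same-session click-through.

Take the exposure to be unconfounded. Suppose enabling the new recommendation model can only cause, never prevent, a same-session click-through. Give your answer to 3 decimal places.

p₁ = P(outcome | exposed) = 1037/1887 = 0.54955
p₀ = P(outcome | unexposed) = 1024/3540 = 0.28927
Under exogeneity and monotonicity, PS = (p₁ − p₀)/(1 − p₀).
PS = (0.54955 − 0.28927) / 0.71073 ≈ 0.3662

PS ≈ 0.366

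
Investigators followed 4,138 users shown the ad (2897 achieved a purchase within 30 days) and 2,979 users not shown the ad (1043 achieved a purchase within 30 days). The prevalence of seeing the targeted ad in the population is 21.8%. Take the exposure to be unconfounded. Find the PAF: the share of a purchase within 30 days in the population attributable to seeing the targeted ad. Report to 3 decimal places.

p₁ = P(outcome | exposed) = 2897/4138 = 0.7001
p₀ = P(outcome | unexposed) = 1043/2979 = 0.35012
Overall risk P(Y=1) = π·p₁ + (1−π)·p₀ = 0.218×0.7001 + 0.782×0.35012 = 0.42641.
Under exogeneity, PAF = [P(Y=1) − p₀] / P(Y=1).
PAF = (0.42641 − 0.35012) / 0.42641 ≈ 0.1789

PAF ≈ 0.179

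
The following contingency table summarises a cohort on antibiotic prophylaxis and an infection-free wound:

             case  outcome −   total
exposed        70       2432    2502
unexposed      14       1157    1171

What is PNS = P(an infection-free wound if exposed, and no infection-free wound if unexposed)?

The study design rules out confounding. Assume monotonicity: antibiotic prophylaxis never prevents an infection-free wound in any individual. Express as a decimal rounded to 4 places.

p₁ = P(outcome | exposed) = 70/2502 = 0.027978
p₀ = P(outcome | unexposed) = 14/1171 = 0.011956
Under exogeneity and monotonicity, PNS = p₁ − p₀.
PNS = 0.027978 − 0.011956 = 0.016022

PNS ≈ 0.0160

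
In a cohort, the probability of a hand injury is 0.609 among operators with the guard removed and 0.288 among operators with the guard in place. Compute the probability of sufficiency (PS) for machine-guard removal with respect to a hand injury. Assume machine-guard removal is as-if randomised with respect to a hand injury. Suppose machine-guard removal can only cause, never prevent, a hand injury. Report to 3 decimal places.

Let p₁ = 0.609, p₀ = 0.288.
Under exogeneity and monotonicity, PS = (p₁ − p₀) / (1 − p₀).
PS = (0.609 − 0.288) / (1 − 0.288) = 0.321 / 0.712 ≈ 0.4508

PS ≈ 0.451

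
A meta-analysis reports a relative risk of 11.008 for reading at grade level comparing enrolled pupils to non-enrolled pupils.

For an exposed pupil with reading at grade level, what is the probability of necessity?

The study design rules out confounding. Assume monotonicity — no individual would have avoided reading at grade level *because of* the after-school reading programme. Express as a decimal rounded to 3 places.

PN ≈ 0.909

Under exogeneity and monotonicity, PN = (RR − 1) / RR = 1 − 1/RR.
PN = (11.008 − 1) / 11.008 = 10.01 / 11.008 ≈ 0.9092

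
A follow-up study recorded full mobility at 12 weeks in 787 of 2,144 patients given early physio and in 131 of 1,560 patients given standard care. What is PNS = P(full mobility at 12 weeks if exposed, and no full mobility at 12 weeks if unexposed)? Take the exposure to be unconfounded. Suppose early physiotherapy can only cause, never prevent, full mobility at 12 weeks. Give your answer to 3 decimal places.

PNS ≈ 0.283

p₁ = P(outcome | exposed) = 787/2144 = 0.36707
p₀ = P(outcome | unexposed) = 131/1560 = 0.083974
Under exogeneity and monotonicity, PNS = p₁ − p₀.
PNS = 0.36707 − 0.083974 = 0.2831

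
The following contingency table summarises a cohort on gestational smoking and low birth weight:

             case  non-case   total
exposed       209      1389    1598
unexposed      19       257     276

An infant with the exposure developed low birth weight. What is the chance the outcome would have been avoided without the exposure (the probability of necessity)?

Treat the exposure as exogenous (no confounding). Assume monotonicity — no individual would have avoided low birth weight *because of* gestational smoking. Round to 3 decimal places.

PN ≈ 0.474

p₁ = P(outcome | exposed) = 209/1598 = 0.13079
p₀ = P(outcome | unexposed) = 19/276 = 0.068841
Under exogeneity and monotonicity, PN = (p₁ − p₀)/p₁.
PN = (0.13079 − 0.068841) / 0.13079 ≈ 0.4736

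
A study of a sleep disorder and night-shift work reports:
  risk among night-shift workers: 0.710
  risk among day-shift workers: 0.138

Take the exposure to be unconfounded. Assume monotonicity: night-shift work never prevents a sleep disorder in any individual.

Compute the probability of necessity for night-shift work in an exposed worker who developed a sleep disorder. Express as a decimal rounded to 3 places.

Let p₁ = 0.71, p₀ = 0.138.
Under exogeneity and monotonicity, PN = (p₁ − p₀) / p₁.
PN = (0.71 − 0.138) / 0.71 = 0.572 / 0.71 ≈ 0.8056

PN ≈ 0.806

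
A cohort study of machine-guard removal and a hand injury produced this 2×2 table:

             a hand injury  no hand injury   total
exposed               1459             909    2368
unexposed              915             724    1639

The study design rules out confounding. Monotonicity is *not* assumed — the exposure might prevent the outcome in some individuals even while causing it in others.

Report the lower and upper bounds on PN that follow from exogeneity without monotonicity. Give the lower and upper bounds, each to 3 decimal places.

0.094 ≤ PN ≤ 0.717

p₁ = P(outcome | exposed) = 1459/2368 = 0.61613
p₀ = P(outcome | unexposed) = 915/1639 = 0.55827
Under exogeneity alone the bounds on PN are max{0,(p₁−p₀)/p₁} ≤ PN ≤ min{1,(1−p₀)/p₁}.
  lower = (p₁ − p₀)/p₁ = 0.057865 / 0.61613 ≈ 0.0939
  upper = min{1, (1 − p₀)/p₁} = 0.44173 / 0.61613 ≈ 0.7169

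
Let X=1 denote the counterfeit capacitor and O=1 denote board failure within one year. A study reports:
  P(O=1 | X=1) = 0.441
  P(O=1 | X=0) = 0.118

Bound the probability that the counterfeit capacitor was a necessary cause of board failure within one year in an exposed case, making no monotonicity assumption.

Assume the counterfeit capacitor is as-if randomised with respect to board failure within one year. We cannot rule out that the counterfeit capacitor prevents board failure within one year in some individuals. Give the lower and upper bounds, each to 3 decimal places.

0.732 ≤ PN ≤ 1.000

Let p₁ = 0.441, p₀ = 0.118.
Under exogeneity alone the bounds on PN are max{0,(p₁−p₀)/p₁} ≤ PN ≤ min{1,(1−p₀)/p₁}.
  lower = (p₁ − p₀)/p₁ = 0.323 / 0.441 ≈ 0.7324
  upper = min{1, (1 − p₀)/p₁} = 0.882 / 0.441 ≈ 2.0000 → capped at 1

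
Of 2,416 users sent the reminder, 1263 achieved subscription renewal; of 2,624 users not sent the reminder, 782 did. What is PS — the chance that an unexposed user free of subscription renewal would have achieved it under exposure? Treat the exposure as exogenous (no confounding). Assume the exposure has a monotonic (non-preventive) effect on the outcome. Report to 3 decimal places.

p₁ = P(outcome | exposed) = 1263/2416 = 0.52276
p₀ = P(outcome | unexposed) = 782/2624 = 0.29802
Under exogeneity and monotonicity, PS = (p₁ − p₀) / (1 − p₀).
PS = (0.52276 − 0.29802) / (1 − 0.29802) = 0.22475 / 0.70198 ≈ 0.3202

PS ≈ 0.320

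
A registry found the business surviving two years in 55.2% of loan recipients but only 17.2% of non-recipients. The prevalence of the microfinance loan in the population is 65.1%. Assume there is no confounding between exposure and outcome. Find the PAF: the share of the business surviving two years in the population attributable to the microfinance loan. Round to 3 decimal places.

p₁ = 0.552, p₀ = 0.172.
Overall risk P(Y=1) = π·p₁ + (1−π)·p₀ = 0.651×0.552 + 0.349×0.172 = 0.41938.
Under exogeneity, PAF = [P(Y=1) − p₀] / P(Y=1).
PAF = (0.41938 − 0.172) / 0.41938 ≈ 0.5899

PAF ≈ 0.590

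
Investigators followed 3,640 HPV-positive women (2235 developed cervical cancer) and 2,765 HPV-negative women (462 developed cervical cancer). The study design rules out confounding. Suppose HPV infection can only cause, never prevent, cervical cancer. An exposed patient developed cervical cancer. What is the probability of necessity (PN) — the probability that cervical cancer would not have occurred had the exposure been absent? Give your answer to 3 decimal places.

p₁ = P(outcome | exposed) = 2235/3640 = 0.61401
p₀ = P(outcome | unexposed) = 462/2765 = 0.16709
Under exogeneity and monotonicity, PN = (p₁ − p₀) / p₁.
PN = (0.61401 − 0.16709) / 0.61401 = 0.44692 / 0.61401 ≈ 0.7279

PN ≈ 0.728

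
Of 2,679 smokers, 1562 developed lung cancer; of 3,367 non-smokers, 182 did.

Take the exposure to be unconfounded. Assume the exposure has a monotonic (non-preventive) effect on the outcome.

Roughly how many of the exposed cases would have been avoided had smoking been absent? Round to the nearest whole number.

about 1417 cases

p₁ = P(outcome | exposed) = 1562/2679 = 0.58305
p₀ = P(outcome | unexposed) = 182/3367 = 0.054054
PN = (p₁ − p₀)/p₁ = (0.58305 − 0.054054) / 0.58305 ≈ 0.90729.
Attributable cases ≈ PN × (exposed cases) = 0.90729 × 1562 ≈ 1417.19.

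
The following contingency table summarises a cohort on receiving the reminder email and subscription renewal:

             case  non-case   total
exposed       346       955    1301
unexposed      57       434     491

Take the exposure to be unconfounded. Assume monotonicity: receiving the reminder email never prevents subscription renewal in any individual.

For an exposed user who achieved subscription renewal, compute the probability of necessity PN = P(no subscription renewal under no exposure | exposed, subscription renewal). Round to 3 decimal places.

p₁ = P(outcome | exposed) = 346/1301 = 0.26595
p₀ = P(outcome | unexposed) = 57/491 = 0.11609
Under exogeneity and monotonicity, PN = (p₁ − p₀)/p₁.
PN = (0.26595 − 0.11609) / 0.26595 ≈ 0.5635

PN ≈ 0.563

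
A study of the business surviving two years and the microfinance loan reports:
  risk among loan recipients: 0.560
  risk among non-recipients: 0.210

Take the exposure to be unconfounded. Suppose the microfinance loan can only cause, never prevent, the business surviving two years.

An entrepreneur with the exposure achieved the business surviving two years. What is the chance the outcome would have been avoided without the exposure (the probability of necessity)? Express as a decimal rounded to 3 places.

PN ≈ 0.625

Let p₁ = 0.56, p₀ = 0.21.
Under exogeneity and monotonicity, PN = (p₁ − p₀) / p₁.
PN = (0.56 − 0.21) / 0.56 = 0.35 / 0.56 ≈ 0.6250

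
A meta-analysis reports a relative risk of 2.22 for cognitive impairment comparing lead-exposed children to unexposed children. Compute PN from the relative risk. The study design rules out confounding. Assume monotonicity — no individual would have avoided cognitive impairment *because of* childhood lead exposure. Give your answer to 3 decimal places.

Under exogeneity and monotonicity, PN = (RR − 1) / RR = 1 − 1/RR.
PN = (2.22 − 1) / 2.22 = 1.22 / 2.22 ≈ 0.5495

PN ≈ 0.550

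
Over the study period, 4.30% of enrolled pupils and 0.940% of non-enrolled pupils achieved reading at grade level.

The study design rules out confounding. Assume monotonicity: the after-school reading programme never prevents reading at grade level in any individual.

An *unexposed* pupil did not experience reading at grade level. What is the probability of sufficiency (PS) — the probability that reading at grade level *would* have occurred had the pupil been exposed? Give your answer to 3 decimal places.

PS ≈ 0.034

p₁ = 0.043, p₀ = 0.0094.
Under exogeneity and monotonicity, PS = (p₁ − p₀) / (1 − p₀).
PS = (0.043 − 0.0094) / (1 − 0.0094) = 0.0336 / 0.9906 ≈ 0.0339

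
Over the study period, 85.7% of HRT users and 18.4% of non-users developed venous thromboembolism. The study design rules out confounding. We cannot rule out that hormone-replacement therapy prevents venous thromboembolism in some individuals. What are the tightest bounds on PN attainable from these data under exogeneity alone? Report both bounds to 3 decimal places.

0.785 ≤ PN ≤ 0.952

p₁ = 0.857, p₀ = 0.184.
Under exogeneity alone the bounds on PN are max{0,(p₁−p₀)/p₁} ≤ PN ≤ min{1,(1−p₀)/p₁}.
  lower = (p₁ − p₀)/p₁ = 0.673 / 0.857 ≈ 0.7853
  upper = min{1, (1 − p₀)/p₁} = 0.816 / 0.857 ≈ 0.9522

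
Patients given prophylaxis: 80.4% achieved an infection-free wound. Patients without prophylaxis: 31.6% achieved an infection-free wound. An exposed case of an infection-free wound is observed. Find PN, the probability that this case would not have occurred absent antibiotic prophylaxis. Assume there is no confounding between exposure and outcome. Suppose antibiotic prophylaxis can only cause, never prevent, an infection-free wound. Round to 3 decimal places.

PN ≈ 0.607

p₁ = 0.804, p₀ = 0.316.
Under exogeneity and monotonicity, PN = (p₁ − p₀) / p₁.
PN = (0.804 − 0.316) / 0.804 = 0.488 / 0.804 ≈ 0.6070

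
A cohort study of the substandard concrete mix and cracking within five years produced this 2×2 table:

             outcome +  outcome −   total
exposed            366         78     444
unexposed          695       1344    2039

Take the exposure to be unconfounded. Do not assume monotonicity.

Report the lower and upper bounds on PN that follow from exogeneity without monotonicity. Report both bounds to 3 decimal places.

0.587 ≤ PN ≤ 0.800

p₁ = P(outcome | exposed) = 366/444 = 0.82432
p₀ = P(outcome | unexposed) = 695/2039 = 0.34085
Under exogeneity alone the bounds on PN are max{0,(p₁−p₀)/p₁} ≤ PN ≤ min{1,(1−p₀)/p₁}.
  lower = (p₁ − p₀)/p₁ = 0.48347 / 0.82432 ≈ 0.5865
  upper = min{1, (1 − p₀)/p₁} = 0.65915 / 0.82432 ≈ 0.7996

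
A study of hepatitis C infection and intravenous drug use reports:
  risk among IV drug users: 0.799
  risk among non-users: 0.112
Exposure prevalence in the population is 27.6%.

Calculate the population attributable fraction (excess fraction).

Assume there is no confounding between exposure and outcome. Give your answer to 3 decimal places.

PAF ≈ 0.629

Let p₁ = 0.799, p₀ = 0.112.
Overall risk P(Y=1) = π·p₁ + (1−π)·p₀ = 0.276×0.799 + 0.724×0.112 = 0.30161.
Under exogeneity, PAF = [P(Y=1) − p₀] / P(Y=1).
PAF = (0.30161 − 0.112) / 0.30161 ≈ 0.6287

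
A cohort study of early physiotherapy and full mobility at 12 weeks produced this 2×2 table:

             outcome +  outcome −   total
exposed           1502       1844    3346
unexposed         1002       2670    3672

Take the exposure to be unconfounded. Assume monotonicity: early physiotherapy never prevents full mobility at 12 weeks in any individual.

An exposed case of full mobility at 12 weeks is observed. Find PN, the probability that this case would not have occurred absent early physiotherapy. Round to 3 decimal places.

PN ≈ 0.392

p₁ = P(outcome | exposed) = 1502/3346 = 0.44889
p₀ = P(outcome | unexposed) = 1002/3672 = 0.27288
Under exogeneity and monotonicity, PN = (p₁ − p₀)/p₁.
PN = (0.44889 − 0.27288) / 0.44889 ≈ 0.3921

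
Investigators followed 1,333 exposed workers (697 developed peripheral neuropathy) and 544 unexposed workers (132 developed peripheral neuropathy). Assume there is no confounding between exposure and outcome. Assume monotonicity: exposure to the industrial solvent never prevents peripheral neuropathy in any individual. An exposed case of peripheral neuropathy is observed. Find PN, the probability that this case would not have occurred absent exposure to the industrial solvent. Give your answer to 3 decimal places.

PN ≈ 0.536

p₁ = P(outcome | exposed) = 697/1333 = 0.52288
p₀ = P(outcome | unexposed) = 132/544 = 0.24265
Under exogeneity and monotonicity, PN = (p₁ − p₀) / p₁.
PN = (0.52288 − 0.24265) / 0.52288 = 0.28023 / 0.52288 ≈ 0.5359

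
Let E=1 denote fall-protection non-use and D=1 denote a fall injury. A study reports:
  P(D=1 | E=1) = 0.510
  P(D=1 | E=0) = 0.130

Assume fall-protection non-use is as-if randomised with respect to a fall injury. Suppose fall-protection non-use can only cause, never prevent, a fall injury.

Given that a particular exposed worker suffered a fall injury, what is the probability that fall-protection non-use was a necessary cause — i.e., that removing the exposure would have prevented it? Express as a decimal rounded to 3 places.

PN ≈ 0.745

Let p₁ = 0.51, p₀ = 0.13.
Under exogeneity and monotonicity, PN = (p₁ − p₀) / p₁.
PN = (0.51 − 0.13) / 0.51 = 0.38 / 0.51 ≈ 0.7451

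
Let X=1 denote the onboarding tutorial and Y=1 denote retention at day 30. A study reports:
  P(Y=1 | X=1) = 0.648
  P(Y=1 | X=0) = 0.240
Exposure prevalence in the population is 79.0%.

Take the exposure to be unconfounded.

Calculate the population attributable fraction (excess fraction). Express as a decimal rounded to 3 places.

Let p₁ = 0.648, p₀ = 0.24.
Overall risk P(Y=1) = π·p₁ + (1−π)·p₀ = 0.79×0.648 + 0.21×0.24 = 0.56232.
Under exogeneity, PAF = [P(Y=1) − p₀] / P(Y=1).
PAF = (0.56232 − 0.24) / 0.56232 ≈ 0.5732

PAF ≈ 0.573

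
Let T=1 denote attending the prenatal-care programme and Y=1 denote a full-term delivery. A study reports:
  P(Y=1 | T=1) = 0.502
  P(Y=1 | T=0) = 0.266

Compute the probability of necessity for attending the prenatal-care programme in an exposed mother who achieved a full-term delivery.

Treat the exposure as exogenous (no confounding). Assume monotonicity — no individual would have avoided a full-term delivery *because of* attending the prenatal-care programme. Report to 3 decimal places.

Let p₁ = 0.502, p₀ = 0.266.
Under exogeneity and monotonicity, PN = (p₁ − p₀) / p₁.
PN = (0.502 − 0.266) / 0.502 = 0.236 / 0.502 ≈ 0.4701

PN ≈ 0.470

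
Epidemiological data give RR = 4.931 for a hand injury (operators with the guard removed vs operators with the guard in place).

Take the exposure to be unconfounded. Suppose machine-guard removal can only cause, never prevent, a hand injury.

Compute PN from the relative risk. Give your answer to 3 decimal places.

Under exogeneity and monotonicity, PN = (RR − 1) / RR = 1 − 1/RR.
PN = (4.931 − 1) / 4.931 = 3.931 / 4.931 ≈ 0.7972

PN ≈ 0.797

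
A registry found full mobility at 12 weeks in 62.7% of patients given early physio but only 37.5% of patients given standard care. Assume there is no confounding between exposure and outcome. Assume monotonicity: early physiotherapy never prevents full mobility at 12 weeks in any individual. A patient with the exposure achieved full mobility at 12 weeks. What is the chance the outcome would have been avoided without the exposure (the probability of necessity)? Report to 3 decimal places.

PN ≈ 0.402

p₁ = 0.627, p₀ = 0.375.
Under exogeneity and monotonicity, PN = (p₁ − p₀) / p₁.
PN = (0.627 − 0.375) / 0.627 = 0.252 / 0.627 ≈ 0.4019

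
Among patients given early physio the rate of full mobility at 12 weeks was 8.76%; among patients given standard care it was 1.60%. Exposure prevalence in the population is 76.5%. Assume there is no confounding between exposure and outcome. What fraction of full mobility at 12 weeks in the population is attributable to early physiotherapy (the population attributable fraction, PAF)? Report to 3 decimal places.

PAF ≈ 0.774

p₁ = 0.0876, p₀ = 0.016.
Overall risk P(Y=1) = π·p₁ + (1−π)·p₀ = 0.765×0.0876 + 0.235×0.016 = 0.070774.
Under exogeneity, PAF = [P(Y=1) − p₀] / P(Y=1).
PAF = (0.070774 − 0.016) / 0.070774 ≈ 0.7739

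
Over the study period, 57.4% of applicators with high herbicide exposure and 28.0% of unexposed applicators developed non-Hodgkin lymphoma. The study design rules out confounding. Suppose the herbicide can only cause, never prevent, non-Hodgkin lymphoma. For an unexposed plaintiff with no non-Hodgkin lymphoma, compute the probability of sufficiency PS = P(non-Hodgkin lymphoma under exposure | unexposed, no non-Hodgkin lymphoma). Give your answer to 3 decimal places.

p₁ = 0.574, p₀ = 0.28.
Under exogeneity and monotonicity, PS = (p₁ − p₀) / (1 − p₀).
PS = (0.574 − 0.28) / (1 − 0.28) = 0.294 / 0.72 ≈ 0.4083

PS ≈ 0.408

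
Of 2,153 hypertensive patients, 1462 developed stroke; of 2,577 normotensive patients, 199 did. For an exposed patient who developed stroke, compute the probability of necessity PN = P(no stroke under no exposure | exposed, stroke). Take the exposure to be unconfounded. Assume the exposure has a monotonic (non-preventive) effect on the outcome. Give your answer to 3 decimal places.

p₁ = P(outcome | exposed) = 1462/2153 = 0.67905
p₀ = P(outcome | unexposed) = 199/2577 = 0.077222
Under exogeneity and monotonicity, PN = (p₁ − p₀) / p₁.
PN = (0.67905 − 0.077222) / 0.67905 = 0.60183 / 0.67905 ≈ 0.8863

PN ≈ 0.886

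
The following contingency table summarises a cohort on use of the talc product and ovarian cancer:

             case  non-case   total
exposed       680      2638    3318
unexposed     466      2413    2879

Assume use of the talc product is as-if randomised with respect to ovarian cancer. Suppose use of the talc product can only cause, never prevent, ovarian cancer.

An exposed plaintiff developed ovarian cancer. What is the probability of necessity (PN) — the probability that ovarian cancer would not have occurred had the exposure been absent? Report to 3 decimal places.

PN ≈ 0.210

p₁ = P(outcome | exposed) = 680/3318 = 0.20494
p₀ = P(outcome | unexposed) = 466/2879 = 0.16186
Under exogeneity and monotonicity, PN = (p₁ − p₀)/p₁.
PN = (0.20494 − 0.16186) / 0.20494 ≈ 0.2102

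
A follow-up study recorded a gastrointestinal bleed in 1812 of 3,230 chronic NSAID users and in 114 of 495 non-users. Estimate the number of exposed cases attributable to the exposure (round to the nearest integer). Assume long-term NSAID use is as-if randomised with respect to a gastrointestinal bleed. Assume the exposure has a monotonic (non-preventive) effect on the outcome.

about 1068 cases

p₁ = P(outcome | exposed) = 1812/3230 = 0.56099
p₀ = P(outcome | unexposed) = 114/495 = 0.2303
PN = (p₁ − p₀)/p₁ = (0.56099 − 0.2303) / 0.56099 ≈ 0.58947.
Attributable cases ≈ PN × (exposed cases) = 0.58947 × 1812 ≈ 1068.12.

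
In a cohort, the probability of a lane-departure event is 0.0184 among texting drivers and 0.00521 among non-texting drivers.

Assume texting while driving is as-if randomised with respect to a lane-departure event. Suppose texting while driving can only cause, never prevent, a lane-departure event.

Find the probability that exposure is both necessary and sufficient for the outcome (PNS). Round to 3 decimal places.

Let p₁ = 0.0184, p₀ = 0.00521.
Under exogeneity and monotonicity, PNS = p₁ − p₀.
PNS = 0.0184 − 0.00521 = 0.01319

PNS ≈ 0.013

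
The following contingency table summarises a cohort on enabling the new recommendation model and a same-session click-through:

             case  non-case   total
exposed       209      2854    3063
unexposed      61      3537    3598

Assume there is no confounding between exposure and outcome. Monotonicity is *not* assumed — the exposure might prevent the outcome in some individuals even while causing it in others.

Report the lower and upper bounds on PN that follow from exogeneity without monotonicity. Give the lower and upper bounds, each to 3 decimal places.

p₁ = P(outcome | exposed) = 209/3063 = 0.068234
p₀ = P(outcome | unexposed) = 61/3598 = 0.016954
Under exogeneity alone the bounds on PN are max{0,(p₁−p₀)/p₁} ≤ PN ≤ min{1,(1−p₀)/p₁}.
  lower = (p₁ − p₀)/p₁ = 0.05128 / 0.068234 ≈ 0.7515
  upper = min{1, (1 − p₀)/p₁} = 0.98305 / 0.068234 ≈ 14.4070 → capped at 1

0.752 ≤ PN ≤ 1.000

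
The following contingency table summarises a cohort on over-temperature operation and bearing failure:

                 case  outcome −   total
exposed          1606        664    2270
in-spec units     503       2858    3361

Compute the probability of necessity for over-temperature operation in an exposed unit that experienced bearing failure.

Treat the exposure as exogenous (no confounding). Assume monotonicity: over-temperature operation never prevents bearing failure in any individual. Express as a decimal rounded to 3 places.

PN ≈ 0.788

p₁ = P(outcome | exposed) = 1606/2270 = 0.70749
p₀ = P(outcome | unexposed) = 503/3361 = 0.14966
Under exogeneity and monotonicity, PN = (p₁ − p₀)/p₁.
PN = (0.70749 − 0.14966) / 0.70749 ≈ 0.7885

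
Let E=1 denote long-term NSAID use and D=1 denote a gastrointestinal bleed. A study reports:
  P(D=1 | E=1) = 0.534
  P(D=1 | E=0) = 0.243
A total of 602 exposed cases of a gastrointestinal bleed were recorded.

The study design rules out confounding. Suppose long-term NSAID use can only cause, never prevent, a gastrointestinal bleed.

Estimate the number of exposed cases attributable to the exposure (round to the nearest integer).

Let p₁ = 0.534, p₀ = 0.243.
PN = (p₁ − p₀)/p₁ = (0.534 − 0.243) / 0.534 ≈ 0.54494.
Attributable cases ≈ PN × (exposed cases) = 0.54494 × 602 ≈ 328.06.

about 328 cases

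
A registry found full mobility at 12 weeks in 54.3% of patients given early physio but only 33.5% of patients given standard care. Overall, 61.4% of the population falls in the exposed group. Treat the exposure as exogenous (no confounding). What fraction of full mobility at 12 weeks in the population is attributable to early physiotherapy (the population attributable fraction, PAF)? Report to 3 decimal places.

p₁ = 0.543, p₀ = 0.335.
Overall risk P(Y=1) = π·p₁ + (1−π)·p₀ = 0.614×0.543 + 0.386×0.335 = 0.46271.
Under exogeneity, PAF = [P(Y=1) − p₀] / P(Y=1).
PAF = (0.46271 − 0.335) / 0.46271 ≈ 0.2760

PAF ≈ 0.276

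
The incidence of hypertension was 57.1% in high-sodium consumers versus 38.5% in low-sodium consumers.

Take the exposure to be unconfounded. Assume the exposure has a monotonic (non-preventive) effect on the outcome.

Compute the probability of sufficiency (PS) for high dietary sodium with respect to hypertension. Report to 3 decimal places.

p₁ = 0.571, p₀ = 0.385.
Under exogeneity and monotonicity, PS = (p₁ − p₀) / (1 − p₀).
PS = (0.571 − 0.385) / (1 − 0.385) = 0.186 / 0.615 ≈ 0.3024

PS ≈ 0.302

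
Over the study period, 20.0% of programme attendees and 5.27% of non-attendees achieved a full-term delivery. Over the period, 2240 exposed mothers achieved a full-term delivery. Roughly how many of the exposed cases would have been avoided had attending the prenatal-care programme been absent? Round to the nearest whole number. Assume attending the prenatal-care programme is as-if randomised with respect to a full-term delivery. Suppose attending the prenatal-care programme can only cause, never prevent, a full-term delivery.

p₁ = 0.2, p₀ = 0.0527.
PN = (p₁ − p₀)/p₁ = (0.2 − 0.0527) / 0.2 ≈ 0.73650.
Attributable cases ≈ PN × (exposed cases) = 0.73650 × 2240 ≈ 1649.76.

about 1650 cases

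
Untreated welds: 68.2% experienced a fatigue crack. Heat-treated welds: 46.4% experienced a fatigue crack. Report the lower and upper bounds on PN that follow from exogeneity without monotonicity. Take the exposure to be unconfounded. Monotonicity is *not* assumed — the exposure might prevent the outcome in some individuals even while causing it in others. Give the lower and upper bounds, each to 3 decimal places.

p₁ = 0.682, p₀ = 0.464.
Under exogeneity alone the bounds on PN are max{0,(p₁−p₀)/p₁} ≤ PN ≤ min{1,(1−p₀)/p₁}.
  lower = (p₁ − p₀)/p₁ = 0.218 / 0.682 ≈ 0.3196
  upper = min{1, (1 − p₀)/p₁} = 0.536 / 0.682 ≈ 0.7859

0.320 ≤ PN ≤ 0.786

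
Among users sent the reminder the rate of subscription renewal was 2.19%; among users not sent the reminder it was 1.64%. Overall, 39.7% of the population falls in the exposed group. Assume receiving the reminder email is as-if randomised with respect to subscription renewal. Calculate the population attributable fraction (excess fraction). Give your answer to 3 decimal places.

p₁ = 0.0219, p₀ = 0.0164.
Overall risk P(Y=1) = π·p₁ + (1−π)·p₀ = 0.397×0.0219 + 0.603×0.0164 = 0.018583.
Under exogeneity, PAF = [P(Y=1) − p₀] / P(Y=1).
PAF = (0.018583 − 0.0164) / 0.018583 ≈ 0.1175

PAF ≈ 0.117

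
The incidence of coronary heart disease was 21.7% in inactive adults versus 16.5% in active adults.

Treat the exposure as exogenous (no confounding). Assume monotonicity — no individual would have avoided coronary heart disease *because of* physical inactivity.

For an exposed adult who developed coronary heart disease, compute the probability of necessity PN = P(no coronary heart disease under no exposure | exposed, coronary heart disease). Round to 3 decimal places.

PN ≈ 0.240

p₁ = 0.217, p₀ = 0.165.
Under exogeneity and monotonicity, PN = (p₁ − p₀) / p₁.
PN = (0.217 − 0.165) / 0.217 = 0.052 / 0.217 ≈ 0.2396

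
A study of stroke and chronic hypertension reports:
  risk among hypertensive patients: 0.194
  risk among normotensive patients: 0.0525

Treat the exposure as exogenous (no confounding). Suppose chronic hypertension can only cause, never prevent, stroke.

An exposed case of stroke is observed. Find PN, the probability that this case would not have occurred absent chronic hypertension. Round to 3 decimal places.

Let p₁ = 0.194, p₀ = 0.0525.
Under exogeneity and monotonicity, PN = (p₁ − p₀) / p₁.
PN = (0.194 − 0.0525) / 0.194 = 0.1415 / 0.194 ≈ 0.7294

PN ≈ 0.729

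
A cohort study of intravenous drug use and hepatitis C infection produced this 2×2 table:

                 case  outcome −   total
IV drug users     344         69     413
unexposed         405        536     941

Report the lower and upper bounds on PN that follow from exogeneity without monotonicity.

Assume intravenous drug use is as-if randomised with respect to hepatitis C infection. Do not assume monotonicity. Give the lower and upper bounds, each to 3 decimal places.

p₁ = P(outcome | exposed) = 344/413 = 0.83293
p₀ = P(outcome | unexposed) = 405/941 = 0.43039
Under exogeneity alone the bounds on PN are max{0,(p₁−p₀)/p₁} ≤ PN ≤ min{1,(1−p₀)/p₁}.
  lower = (p₁ − p₀)/p₁ = 0.40254 / 0.83293 ≈ 0.4833
  upper = min{1, (1 − p₀)/p₁} = 0.56961 / 0.83293 ≈ 0.6839

0.483 ≤ PN ≤ 0.684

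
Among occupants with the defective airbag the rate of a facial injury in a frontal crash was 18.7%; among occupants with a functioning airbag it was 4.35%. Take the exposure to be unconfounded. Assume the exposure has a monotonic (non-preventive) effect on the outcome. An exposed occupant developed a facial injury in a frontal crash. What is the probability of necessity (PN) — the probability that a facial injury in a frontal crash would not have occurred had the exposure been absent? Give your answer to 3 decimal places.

PN ≈ 0.767

p₁ = 0.187, p₀ = 0.0435.
Under exogeneity and monotonicity, PN = (p₁ − p₀) / p₁.
PN = (0.187 − 0.0435) / 0.187 = 0.1435 / 0.187 ≈ 0.7674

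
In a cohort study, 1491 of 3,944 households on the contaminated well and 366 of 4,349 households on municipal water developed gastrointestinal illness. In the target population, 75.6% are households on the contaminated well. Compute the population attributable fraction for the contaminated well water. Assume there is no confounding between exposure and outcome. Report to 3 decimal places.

PAF ≈ 0.725

p₁ = P(outcome | exposed) = 1491/3944 = 0.37804
p₀ = P(outcome | unexposed) = 366/4349 = 0.084157
Overall risk P(Y=1) = π·p₁ + (1−π)·p₀ = 0.756×0.37804 + 0.244×0.084157 = 0.30633.
Under exogeneity, PAF = [P(Y=1) − p₀] / P(Y=1).
PAF = (0.30633 − 0.084157) / 0.30633 ≈ 0.7253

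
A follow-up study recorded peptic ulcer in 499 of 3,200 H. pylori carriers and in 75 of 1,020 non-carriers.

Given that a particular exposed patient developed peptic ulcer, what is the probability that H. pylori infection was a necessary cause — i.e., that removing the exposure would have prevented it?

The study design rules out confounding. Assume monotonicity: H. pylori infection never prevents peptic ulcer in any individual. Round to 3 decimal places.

PN ≈ 0.528

p₁ = P(outcome | exposed) = 499/3200 = 0.15594
p₀ = P(outcome | unexposed) = 75/1020 = 0.073529
Under exogeneity and monotonicity, PN = (p₁ − p₀) / p₁.
PN = (0.15594 − 0.073529) / 0.15594 = 0.082408 / 0.15594 ≈ 0.5285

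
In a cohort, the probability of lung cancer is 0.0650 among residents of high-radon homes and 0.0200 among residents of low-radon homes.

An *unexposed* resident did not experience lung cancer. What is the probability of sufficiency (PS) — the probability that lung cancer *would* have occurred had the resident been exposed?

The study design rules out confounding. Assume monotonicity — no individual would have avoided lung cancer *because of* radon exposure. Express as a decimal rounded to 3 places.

PS ≈ 0.046

Let p₁ = 0.065, p₀ = 0.02.
Under exogeneity and monotonicity, PS = (p₁ − p₀) / (1 − p₀).
PS = (0.065 − 0.02) / (1 − 0.02) = 0.045 / 0.98 ≈ 0.0459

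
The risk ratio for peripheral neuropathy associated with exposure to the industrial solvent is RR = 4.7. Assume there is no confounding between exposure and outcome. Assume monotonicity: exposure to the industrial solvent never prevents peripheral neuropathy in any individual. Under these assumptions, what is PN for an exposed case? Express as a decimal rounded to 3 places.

PN ≈ 0.787

Under exogeneity and monotonicity, PN = (RR − 1) / RR = 1 − 1/RR.
PN = (4.7 − 1) / 4.7 = 3.7 / 4.7 ≈ 0.7872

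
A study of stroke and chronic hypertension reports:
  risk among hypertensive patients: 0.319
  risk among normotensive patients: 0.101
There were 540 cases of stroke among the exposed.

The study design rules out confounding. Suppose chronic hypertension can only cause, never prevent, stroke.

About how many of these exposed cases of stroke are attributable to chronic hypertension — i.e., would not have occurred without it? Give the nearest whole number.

Let p₁ = 0.319, p₀ = 0.101.
PN = (p₁ − p₀)/p₁ = (0.319 − 0.101) / 0.319 ≈ 0.68339.
Attributable cases ≈ PN × (exposed cases) = 0.68339 × 540 ≈ 369.03.

about 369 cases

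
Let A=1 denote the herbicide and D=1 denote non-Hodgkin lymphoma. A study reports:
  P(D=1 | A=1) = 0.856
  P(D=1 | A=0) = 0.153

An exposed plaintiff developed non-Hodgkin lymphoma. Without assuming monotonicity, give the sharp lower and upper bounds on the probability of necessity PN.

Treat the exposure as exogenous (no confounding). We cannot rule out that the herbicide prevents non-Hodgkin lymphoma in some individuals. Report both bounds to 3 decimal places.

0.821 ≤ PN ≤ 0.989

Let p₁ = 0.856, p₀ = 0.153.
Under exogeneity alone the bounds on PN are max{0,(p₁−p₀)/p₁} ≤ PN ≤ min{1,(1−p₀)/p₁}.
  lower = (p₁ − p₀)/p₁ = 0.703 / 0.856 ≈ 0.8213
  upper = min{1, (1 − p₀)/p₁} = 0.847 / 0.856 ≈ 0.9895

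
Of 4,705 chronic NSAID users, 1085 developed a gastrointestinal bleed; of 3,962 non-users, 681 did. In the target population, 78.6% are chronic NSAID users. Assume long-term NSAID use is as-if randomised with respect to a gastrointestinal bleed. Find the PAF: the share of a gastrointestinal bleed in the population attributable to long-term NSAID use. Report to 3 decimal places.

PAF ≈ 0.212

p₁ = P(outcome | exposed) = 1085/4705 = 0.23061
p₀ = P(outcome | unexposed) = 681/3962 = 0.17188
Overall risk P(Y=1) = π·p₁ + (1−π)·p₀ = 0.786×0.23061 + 0.214×0.17188 = 0.21804.
Under exogeneity, PAF = [P(Y=1) − p₀] / P(Y=1).
PAF = (0.21804 − 0.17188) / 0.21804 ≈ 0.2117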